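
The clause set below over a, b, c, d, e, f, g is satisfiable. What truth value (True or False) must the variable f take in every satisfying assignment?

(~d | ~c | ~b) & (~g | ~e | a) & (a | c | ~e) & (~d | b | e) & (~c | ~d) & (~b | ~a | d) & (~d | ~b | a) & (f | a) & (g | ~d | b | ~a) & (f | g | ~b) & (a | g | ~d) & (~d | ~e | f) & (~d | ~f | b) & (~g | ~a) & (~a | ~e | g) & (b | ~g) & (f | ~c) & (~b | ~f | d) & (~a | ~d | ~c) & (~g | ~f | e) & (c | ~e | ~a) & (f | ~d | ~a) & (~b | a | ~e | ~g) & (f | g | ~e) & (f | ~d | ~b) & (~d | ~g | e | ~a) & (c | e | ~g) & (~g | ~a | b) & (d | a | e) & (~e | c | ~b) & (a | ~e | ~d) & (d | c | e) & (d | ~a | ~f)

True

Suppose f = 0.
Unit clause (a) forces a = 1.
Unit clause (~g) forces g = 0.
Unit clause (~b) forces b = 0.
Unit clause (~d) forces d = 0.
Unit clause (~e) forces e = 0.
Unit clause (~c) forces c = 0.
That conflicts with the unit clause (c).
So every satisfying assignment has f = True.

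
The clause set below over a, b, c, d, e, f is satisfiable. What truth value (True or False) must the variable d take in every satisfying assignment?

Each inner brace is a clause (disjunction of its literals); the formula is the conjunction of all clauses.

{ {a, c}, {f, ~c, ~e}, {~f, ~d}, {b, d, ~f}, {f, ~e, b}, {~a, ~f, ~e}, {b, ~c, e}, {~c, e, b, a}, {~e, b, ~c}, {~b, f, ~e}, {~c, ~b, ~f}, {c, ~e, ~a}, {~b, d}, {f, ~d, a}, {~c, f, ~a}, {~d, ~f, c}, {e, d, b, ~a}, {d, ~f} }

Suppose d = 0.
From the singleton clause (~b), b = 0.
From the singleton clause (~f), f = 0.
From the singleton clause (~e), e = 0.
From the singleton clause (~c), c = 0.
From the singleton clause (a), a = 1.
But (~a) is also a unit clause — contradiction.
So every satisfying assignment has d = True.

True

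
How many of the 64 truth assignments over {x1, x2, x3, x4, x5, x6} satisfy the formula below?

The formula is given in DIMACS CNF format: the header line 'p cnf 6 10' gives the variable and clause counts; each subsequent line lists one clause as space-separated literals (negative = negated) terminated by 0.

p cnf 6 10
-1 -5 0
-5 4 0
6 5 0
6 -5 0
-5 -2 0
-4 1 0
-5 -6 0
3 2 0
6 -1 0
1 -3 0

7

There are 2^6 = 64 truth assignments over (x1, x2, x3, x4, x5, x6).
Split on x1. With x1 = True, the clauses containing x1 are satisfied and ¬x1 drops from the rest; 6 of the 2^5 = 32 assignments to the other variables satisfy what remains.
With x1 = False, by the same count on the reduced clause set, 1 assignment works.
(One model: x1=F, x2=T, x3=F, x4=F, x5=F, x6=T.)
Total: 6 + 1 = 7.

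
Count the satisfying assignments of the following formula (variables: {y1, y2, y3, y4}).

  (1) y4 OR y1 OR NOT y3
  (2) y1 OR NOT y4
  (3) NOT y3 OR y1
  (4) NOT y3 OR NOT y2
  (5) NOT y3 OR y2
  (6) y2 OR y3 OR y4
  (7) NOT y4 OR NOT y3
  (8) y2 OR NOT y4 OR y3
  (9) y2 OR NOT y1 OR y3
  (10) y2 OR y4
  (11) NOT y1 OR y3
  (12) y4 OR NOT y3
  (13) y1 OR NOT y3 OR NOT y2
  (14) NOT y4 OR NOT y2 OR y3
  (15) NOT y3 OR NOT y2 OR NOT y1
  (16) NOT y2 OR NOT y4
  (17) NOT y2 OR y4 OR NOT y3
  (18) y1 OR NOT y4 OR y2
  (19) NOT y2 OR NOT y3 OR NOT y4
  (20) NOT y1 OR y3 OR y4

There are 2^4 = 16 truth assignments over (y1, y2, y3, y4).
Check each against the 20 clauses (columns in the order y1, y2, y3, y4):
  F F F F  ✗ fails (y2 OR y3 OR y4)
  F F F T  ✗ fails (y1 OR NOT y4)
  F F T F  ✗ fails (y4 OR y1 OR NOT y3)
  F F T T  ✗ fails (y1 OR NOT y4)
  F T F F  ✓ satisfies all
  F T F T  ✗ fails (y1 OR NOT y4)
  F T T F  ✗ fails (y4 OR y1 OR NOT y3)
  F T T T  ✗ fails (y1 OR NOT y4)
  T F F F  ✗ fails (y2 OR y3 OR y4)
  T F F T  ✗ fails (y2 OR NOT y4 OR y3)
  T F T F  ✗ fails (NOT y3 OR y2)
  T F T T  ✗ fails (NOT y3 OR y2)
  T T F F  ✗ fails (NOT y1 OR y3)
  T T F T  ✗ fails (NOT y1 OR y3)
  T T T F  ✗ fails (NOT y3 OR NOT y2)
  T T T T  ✗ fails (NOT y3 OR NOT y2)
1 of the 16 rows is a model.

1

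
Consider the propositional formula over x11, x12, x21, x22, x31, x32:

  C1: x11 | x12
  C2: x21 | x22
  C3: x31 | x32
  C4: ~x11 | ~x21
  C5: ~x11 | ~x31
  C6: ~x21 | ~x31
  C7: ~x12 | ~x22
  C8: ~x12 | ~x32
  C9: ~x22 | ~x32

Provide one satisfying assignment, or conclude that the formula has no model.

Case x11 = 1:
(~x21) alone gives x21 = 0.
(x22) alone gives x22 = 1.
(~x31) alone gives x31 = 0.
(x32) alone gives x32 = 1.
Now (~x32) is unsatisfied and unit — conflict.
Backtrack on x11: now try x11 = 0.
(x12) alone gives x12 = 1.
(~x22) alone gives x22 = 0.
(x21) alone gives x21 = 1.
(~x31) alone gives x31 = 0.
(x32) alone gives x32 = 1.
Now (~x32) is unsatisfied and unit — conflict.
Neither x11 = 1 nor x11 = 0 works.

UNSATISFIABLE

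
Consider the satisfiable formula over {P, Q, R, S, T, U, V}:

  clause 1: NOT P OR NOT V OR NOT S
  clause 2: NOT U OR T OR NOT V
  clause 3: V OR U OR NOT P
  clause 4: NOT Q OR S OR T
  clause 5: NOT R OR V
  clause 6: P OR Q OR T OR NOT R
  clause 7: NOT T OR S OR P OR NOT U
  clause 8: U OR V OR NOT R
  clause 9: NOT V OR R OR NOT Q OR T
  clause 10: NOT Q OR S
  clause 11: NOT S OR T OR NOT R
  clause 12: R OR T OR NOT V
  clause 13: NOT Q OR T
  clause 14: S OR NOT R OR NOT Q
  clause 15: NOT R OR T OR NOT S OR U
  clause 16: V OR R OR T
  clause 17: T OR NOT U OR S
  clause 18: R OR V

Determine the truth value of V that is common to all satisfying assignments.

Suppose V = false.
Unit clause (NOT R) forces R = false.
But (R) is also a unit clause — contradiction.
So every satisfying assignment has V = True.

True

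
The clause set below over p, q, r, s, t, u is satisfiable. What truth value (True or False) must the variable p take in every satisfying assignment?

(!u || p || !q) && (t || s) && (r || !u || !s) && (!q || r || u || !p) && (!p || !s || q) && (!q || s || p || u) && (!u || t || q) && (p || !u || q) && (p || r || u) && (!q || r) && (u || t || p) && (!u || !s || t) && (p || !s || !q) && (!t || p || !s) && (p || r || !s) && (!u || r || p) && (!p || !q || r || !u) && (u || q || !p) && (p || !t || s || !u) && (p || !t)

Suppose p = false.
The clause (!t) is unit, so t = false.
The clause (s) is unit, so s = true.
The clause (u) is unit, so u = true.
But (!u) is also a unit clause — contradiction.
So every satisfying assignment has p = True.

True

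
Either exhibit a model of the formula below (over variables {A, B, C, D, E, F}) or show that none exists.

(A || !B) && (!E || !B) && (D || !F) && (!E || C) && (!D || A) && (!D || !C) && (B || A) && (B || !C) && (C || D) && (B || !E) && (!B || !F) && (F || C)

Case A = true:
Case E = false:
Case D = false:
The clause (!F) is unit, so F = false.
The clause (C) is unit, so C = true.
The clause (B) is unit, so B = true.
Every clause now holds.

A ↦ true; B ↦ true; C ↦ true; D ↦ false; E ↦ false; F ↦ false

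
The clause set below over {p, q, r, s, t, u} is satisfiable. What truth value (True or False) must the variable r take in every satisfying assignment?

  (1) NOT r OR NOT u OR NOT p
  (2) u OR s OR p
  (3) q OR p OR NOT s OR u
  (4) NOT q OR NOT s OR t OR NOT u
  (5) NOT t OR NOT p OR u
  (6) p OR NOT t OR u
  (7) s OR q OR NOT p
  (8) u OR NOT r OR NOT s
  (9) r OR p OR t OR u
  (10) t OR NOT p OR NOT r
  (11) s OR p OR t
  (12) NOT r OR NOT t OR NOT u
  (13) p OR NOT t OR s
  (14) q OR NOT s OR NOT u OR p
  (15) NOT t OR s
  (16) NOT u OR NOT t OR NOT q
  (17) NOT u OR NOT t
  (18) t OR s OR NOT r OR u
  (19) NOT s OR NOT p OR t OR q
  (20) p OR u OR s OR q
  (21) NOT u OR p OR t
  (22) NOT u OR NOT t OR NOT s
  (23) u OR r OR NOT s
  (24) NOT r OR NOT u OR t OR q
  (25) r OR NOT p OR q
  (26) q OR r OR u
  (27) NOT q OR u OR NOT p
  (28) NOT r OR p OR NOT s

False

Suppose r = true.
Suppose u = false.
From the singleton clause (NOT s), s = false.
From the singleton clause (p), p = true.
From the singleton clause (NOT t), t = false.
But (t) is also a unit clause — contradiction.
So u must be the other value — set u = true.
From the singleton clause (NOT p), p = false.
From the singleton clause (NOT t), t = false.
But (t) is also a unit clause — contradiction.
Neither u = true nor u = false works.
So every satisfying assignment has r = False.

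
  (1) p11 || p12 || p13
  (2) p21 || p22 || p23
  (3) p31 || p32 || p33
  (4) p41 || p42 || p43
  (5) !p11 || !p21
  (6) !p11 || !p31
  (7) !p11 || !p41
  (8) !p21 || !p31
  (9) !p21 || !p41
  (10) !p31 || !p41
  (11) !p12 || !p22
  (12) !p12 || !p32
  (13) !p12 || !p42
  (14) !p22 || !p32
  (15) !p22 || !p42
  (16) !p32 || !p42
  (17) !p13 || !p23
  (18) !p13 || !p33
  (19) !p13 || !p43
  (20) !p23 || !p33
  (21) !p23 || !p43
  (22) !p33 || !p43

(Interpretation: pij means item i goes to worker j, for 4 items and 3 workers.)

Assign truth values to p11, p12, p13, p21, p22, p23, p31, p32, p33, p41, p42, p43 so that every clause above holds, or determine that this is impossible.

Case p11 = false:
Case p12 = true:
From the singleton clause (!p22), p22 = false.
From the singleton clause (!p32), p32 = false.
From the singleton clause (!p42), p42 = false.
Case p21 = true:
From the singleton clause (!p31), p31 = false.
From the singleton clause (p33), p33 = true.
From the singleton clause (!p41), p41 = false.
From the singleton clause (p43), p43 = true.
But (!p43) is also a unit clause — contradiction.
Undo p21 and try p21 = false.
From the singleton clause (p23), p23 = true.
From the singleton clause (!p13), p13 = false.
From the singleton clause (!p33), p33 = false.
From the singleton clause (p31), p31 = true.
From the singleton clause (!p41), p41 = false.
From the singleton clause (p43), p43 = true.
But (!p43) is also a unit clause — contradiction.
Either choice for p21 ends in contradiction.
Undo p12 and try p12 = false.
From the singleton clause (p13), p13 = true.
From the singleton clause (!p23), p23 = false.
From the singleton clause (!p33), p33 = false.
From the singleton clause (!p43), p43 = false.
Case p21 = true:
From the singleton clause (!p31), p31 = false.
From the singleton clause (p32), p32 = true.
From the singleton clause (!p41), p41 = false.
From the singleton clause (p42), p42 = true.
But (!p42) is also a unit clause — contradiction.
Undo p21 and try p21 = false.
From the singleton clause (p22), p22 = true.
From the singleton clause (!p32), p32 = false.
From the singleton clause (p31), p31 = true.
From the singleton clause (!p41), p41 = false.
From the singleton clause (p42), p42 = true.
But (!p42) is also a unit clause — contradiction.
Either choice for p21 ends in contradiction.
Either choice for p12 ends in contradiction.
Undo p11 and try p11 = true.
From the singleton clause (!p21), p21 = false.
From the singleton clause (!p31), p31 = false.
From the singleton clause (!p41), p41 = false.
Case p22 = true:
From the singleton clause (!p12), p12 = false.
From the singleton clause (!p32), p32 = false.
From the singleton clause (p33), p33 = true.
From the singleton clause (!p42), p42 = false.
From the singleton clause (p43), p43 = true.
But (!p43) is also a unit clause — contradiction.
Undo p22 and try p22 = false.
From the singleton clause (p23), p23 = true.
From the singleton clause (!p13), p13 = false.
From the singleton clause (!p33), p33 = false.
From the singleton clause (p32), p32 = true.
From the singleton clause (!p12), p12 = false.
From the singleton clause (!p42), p42 = false.
From the singleton clause (p43), p43 = true.
But (!p43) is also a unit clause — contradiction.
Either choice for p22 ends in contradiction.
Either choice for p11 ends in contradiction.

UNSATISFIABLE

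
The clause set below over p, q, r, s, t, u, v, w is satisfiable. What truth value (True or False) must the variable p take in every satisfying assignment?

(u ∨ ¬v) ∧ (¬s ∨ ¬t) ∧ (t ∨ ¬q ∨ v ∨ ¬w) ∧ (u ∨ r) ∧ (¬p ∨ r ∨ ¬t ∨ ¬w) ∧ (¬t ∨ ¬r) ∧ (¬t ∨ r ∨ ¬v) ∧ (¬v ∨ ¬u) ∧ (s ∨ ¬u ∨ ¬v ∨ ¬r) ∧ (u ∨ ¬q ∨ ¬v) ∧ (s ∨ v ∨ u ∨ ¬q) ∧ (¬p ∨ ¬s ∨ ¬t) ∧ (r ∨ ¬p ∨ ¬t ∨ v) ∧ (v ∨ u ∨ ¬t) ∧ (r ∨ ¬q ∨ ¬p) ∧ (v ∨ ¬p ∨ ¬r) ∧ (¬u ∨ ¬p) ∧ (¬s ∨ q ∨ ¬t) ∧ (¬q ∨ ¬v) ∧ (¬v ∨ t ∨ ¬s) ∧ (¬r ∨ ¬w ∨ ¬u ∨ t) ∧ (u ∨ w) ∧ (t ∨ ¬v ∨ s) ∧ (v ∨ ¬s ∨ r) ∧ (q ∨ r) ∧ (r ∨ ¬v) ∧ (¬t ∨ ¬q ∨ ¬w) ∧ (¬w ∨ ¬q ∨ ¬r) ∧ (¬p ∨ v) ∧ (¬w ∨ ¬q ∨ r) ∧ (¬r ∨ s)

False

Suppose p = True.
(¬u) alone gives u = False.
(¬v) alone gives v = False.
But (v) is also a unit clause — contradiction.
So every satisfying assignment has p = False.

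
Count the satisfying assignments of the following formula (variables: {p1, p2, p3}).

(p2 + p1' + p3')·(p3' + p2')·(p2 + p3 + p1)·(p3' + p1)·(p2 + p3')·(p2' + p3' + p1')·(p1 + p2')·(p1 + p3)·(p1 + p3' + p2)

There are 2^3 = 8 truth assignments over (p1, p2, p3).
Check each against the 9 clauses (columns in the order p1, p2, p3):
  F F F  ✗ fails (p2 + p3 + p1)
  F F T  ✗ fails (p3' + p1)
  F T F  ✗ fails (p1 + p2')
  F T T  ✗ fails (p3' + p2')
  T F F  ✓ satisfies all
  T F T  ✗ fails (p2 + p1' + p3')
  T T F  ✓ satisfies all
  T T T  ✗ fails (p3' + p2')
2 of the 8 rows are models.

2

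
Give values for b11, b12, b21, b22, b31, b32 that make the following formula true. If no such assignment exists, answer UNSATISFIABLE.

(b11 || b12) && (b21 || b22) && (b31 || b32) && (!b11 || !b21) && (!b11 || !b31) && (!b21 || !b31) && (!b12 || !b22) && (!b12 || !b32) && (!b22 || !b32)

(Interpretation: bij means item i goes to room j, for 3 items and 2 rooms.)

UNSATISFIABLE

Branch on b11: set b11 = true.
Unit clause (!b21) forces b21 = false.
Unit clause (b22) forces b22 = true.
Unit clause (!b31) forces b31 = false.
Unit clause (b32) forces b32 = true.
That conflicts with the unit clause (!b32).
Backtrack on b11: now try b11 = false.
Unit clause (b12) forces b12 = true.
Unit clause (!b22) forces b22 = false.
Unit clause (b21) forces b21 = true.
Unit clause (!b31) forces b31 = false.
Unit clause (b32) forces b32 = true.
That conflicts with the unit clause (!b32).
Either choice for b11 ends in contradiction.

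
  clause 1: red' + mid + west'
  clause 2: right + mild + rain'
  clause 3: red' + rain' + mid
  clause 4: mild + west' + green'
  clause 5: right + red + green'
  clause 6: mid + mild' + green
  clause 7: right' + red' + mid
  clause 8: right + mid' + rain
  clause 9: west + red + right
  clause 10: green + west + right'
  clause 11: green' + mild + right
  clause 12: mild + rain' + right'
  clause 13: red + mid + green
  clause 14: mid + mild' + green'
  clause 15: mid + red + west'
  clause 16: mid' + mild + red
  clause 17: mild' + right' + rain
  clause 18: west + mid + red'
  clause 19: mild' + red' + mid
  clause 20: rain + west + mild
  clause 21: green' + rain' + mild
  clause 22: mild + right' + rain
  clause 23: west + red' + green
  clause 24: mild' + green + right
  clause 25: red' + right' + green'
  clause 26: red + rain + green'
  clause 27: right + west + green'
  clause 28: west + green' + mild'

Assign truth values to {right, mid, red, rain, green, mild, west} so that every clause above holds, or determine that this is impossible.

right=1,  mid=1,  red=0,  rain=1,  green=1,  mild=1,  west=1

Case red = 0:
Case right = 1:
Case green = 1:
From the singleton clause (rain), rain = 1.
From the singleton clause (mild), mild = 1.
From the singleton clause (mid), mid = 1.
From the singleton clause (west), west = 1.
All clauses are satisfied.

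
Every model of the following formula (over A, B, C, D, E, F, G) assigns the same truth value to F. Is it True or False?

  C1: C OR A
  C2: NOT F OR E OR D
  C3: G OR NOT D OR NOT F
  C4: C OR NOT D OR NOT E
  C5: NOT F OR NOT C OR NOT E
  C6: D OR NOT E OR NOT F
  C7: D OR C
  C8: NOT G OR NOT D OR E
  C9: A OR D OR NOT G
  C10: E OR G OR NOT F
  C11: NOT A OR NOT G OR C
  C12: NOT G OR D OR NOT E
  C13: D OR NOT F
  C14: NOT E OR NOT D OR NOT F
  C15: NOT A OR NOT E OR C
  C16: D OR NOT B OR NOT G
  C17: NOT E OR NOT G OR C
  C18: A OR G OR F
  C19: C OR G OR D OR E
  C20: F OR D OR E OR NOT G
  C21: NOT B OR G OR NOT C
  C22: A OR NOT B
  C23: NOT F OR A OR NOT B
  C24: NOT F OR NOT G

False

Suppose F = true.
Unit clause (D) forces D = true.
Unit clause (G) forces G = true.
That conflicts with the unit clause (NOT G).
So every satisfying assignment has F = False.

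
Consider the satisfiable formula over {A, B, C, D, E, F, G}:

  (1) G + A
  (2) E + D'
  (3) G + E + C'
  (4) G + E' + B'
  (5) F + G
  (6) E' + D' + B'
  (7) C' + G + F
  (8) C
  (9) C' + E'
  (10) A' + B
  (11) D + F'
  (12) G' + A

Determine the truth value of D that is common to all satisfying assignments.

Suppose D = 1.
The clause (E) is unit, so E = 1.
The clause (B') is unit, so B = 0.
The clause (C) is unit, so C = 1.
But (C') is also a unit clause — contradiction.
So every satisfying assignment has D = False.

False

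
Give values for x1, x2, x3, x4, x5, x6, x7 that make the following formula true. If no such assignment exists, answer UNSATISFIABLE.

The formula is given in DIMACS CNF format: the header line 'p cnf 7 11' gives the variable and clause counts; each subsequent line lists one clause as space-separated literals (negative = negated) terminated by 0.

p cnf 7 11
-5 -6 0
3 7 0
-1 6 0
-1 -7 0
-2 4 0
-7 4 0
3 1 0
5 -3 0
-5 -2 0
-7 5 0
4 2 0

Case x5 = True:
From the singleton clause (¬x6), x6 = False.
From the singleton clause (¬x1), x1 = False.
From the singleton clause (x3), x3 = True.
From the singleton clause (¬x2), x2 = False.
From the singleton clause (x4), x4 = True.
Every clause is now satisfied; x7 is unconstrained.

x1=False; x2=False; x3=True; x4=True; x5=True; x6=False; x7=True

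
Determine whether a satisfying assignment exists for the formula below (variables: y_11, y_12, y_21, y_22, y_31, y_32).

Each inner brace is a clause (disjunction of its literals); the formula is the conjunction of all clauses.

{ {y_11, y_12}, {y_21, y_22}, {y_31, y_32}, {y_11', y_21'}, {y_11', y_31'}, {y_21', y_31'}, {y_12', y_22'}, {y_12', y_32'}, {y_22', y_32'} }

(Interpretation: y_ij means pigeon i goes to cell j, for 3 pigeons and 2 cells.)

Unsatisfiable

Branch on y_11: set y_11 = 1.
Unit clause (y_21') forces y_21 = 0.
Unit clause (y_22) forces y_22 = 1.
Unit clause (y_31') forces y_31 = 0.
Unit clause (y_32) forces y_32 = 1.
Now (y_32') is unsatisfied and unit — conflict.
That branch fails; take y_11 = 0 instead.
Unit clause (y_12) forces y_12 = 1.
Unit clause (y_22') forces y_22 = 0.
Unit clause (y_21) forces y_21 = 1.
Unit clause (y_31') forces y_31 = 0.
Unit clause (y_32) forces y_32 = 1.
Now (y_32') is unsatisfied and unit — conflict.
Neither y_11 = 1 nor y_11 = 0 works.
No assignment satisfies every clause.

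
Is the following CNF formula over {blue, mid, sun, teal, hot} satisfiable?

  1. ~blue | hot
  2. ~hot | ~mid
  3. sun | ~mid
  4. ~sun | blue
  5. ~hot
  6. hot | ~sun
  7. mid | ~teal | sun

Yes, satisfiable

(~hot) alone gives hot = 0.
(~blue) alone gives blue = 0.
(~sun) alone gives sun = 0.
(~mid) alone gives mid = 0.
(~teal) alone gives teal = 0.
Every clause now holds.
A satisfying assignment: blue: 0; mid: 0; sun: 0; teal: 0; hot: 0.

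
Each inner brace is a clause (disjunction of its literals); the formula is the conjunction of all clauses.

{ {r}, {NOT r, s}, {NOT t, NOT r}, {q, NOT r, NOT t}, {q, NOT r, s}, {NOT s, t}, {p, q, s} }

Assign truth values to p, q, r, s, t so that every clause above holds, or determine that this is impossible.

(r) alone gives r = true.
(s) alone gives s = true.
(NOT t) alone gives t = false.
Now (t) is unsatisfied and unit — conflict.

UNSATISFIABLE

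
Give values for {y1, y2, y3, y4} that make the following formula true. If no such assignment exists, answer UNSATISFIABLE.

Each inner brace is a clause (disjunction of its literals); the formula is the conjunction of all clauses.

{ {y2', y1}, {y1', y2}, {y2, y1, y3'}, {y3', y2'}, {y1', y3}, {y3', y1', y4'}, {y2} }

UNSATISFIABLE

From the singleton clause (y2), y2 = 1.
From the singleton clause (y1), y1 = 1.
From the singleton clause (y3'), y3 = 0.
But (y3) is also a unit clause — contradiction.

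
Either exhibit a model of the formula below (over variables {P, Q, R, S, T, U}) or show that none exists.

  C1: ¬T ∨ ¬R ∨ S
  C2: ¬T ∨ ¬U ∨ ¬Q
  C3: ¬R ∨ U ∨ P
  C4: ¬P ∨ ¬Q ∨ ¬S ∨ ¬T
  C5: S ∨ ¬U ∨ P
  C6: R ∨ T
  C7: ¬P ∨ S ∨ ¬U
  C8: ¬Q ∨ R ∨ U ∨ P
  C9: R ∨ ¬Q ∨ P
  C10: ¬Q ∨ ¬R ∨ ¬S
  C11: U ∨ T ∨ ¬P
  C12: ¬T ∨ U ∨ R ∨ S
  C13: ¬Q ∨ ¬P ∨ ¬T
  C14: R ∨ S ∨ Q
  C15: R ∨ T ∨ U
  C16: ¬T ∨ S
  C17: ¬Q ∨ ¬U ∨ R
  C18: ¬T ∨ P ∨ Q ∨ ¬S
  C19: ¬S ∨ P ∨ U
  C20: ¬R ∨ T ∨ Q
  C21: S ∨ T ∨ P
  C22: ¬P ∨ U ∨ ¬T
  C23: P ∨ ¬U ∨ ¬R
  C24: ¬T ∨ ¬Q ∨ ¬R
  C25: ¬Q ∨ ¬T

P=True,  Q=False,  R=True,  S=True,  T=True,  U=True

Suppose R = True.
Suppose T = True.
From the singleton clause (S), S = True.
From the singleton clause (¬Q), Q = False.
From the singleton clause (P), P = True.
From the singleton clause (U), U = True.
This assignment satisfies each clause.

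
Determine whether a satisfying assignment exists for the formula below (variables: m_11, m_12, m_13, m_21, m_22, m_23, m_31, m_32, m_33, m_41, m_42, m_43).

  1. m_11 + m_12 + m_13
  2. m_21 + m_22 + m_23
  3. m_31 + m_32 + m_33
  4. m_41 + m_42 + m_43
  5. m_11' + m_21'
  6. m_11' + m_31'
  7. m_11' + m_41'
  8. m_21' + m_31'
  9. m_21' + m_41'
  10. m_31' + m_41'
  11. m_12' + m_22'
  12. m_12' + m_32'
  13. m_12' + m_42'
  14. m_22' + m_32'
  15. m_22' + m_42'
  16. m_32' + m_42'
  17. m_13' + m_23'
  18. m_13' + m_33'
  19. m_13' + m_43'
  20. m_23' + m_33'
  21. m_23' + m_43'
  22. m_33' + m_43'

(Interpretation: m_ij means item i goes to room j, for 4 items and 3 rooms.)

No

Case m_11 = 0:
Case m_12 = 1:
From the singleton clause (m_22'), m_22 = 0.
From the singleton clause (m_32'), m_32 = 0.
From the singleton clause (m_42'), m_42 = 0.
Case m_21 = 1:
From the singleton clause (m_31'), m_31 = 0.
From the singleton clause (m_33), m_33 = 1.
From the singleton clause (m_41'), m_41 = 0.
From the singleton clause (m_43), m_43 = 1.
Now (m_43') is unsatisfied and unit — conflict.
Backtrack on m_21: now try m_21 = 0.
From the singleton clause (m_23), m_23 = 1.
From the singleton clause (m_13'), m_13 = 0.
From the singleton clause (m_33'), m_33 = 0.
From the singleton clause (m_31), m_31 = 1.
From the singleton clause (m_41'), m_41 = 0.
From the singleton clause (m_43), m_43 = 1.
Now (m_43') is unsatisfied and unit — conflict.
Neither m_21 = 1 nor m_21 = 0 works.
Backtrack on m_12: now try m_12 = 0.
From the singleton clause (m_13), m_13 = 1.
From the singleton clause (m_23'), m_23 = 0.
From the singleton clause (m_33'), m_33 = 0.
From the singleton clause (m_43'), m_43 = 0.
Case m_21 = 1:
From the singleton clause (m_31'), m_31 = 0.
From the singleton clause (m_32), m_32 = 1.
From the singleton clause (m_41'), m_41 = 0.
From the singleton clause (m_42), m_42 = 1.
Now (m_42') is unsatisfied and unit — conflict.
Backtrack on m_21: now try m_21 = 0.
From the singleton clause (m_22), m_22 = 1.
From the singleton clause (m_32'), m_32 = 0.
From the singleton clause (m_31), m_31 = 1.
From the singleton clause (m_41'), m_41 = 0.
From the singleton clause (m_42), m_42 = 1.
Now (m_42') is unsatisfied and unit — conflict.
Neither m_21 = 1 nor m_21 = 0 works.
Neither m_12 = 1 nor m_12 = 0 works.
Backtrack on m_11: now try m_11 = 1.
From the singleton clause (m_21'), m_21 = 0.
From the singleton clause (m_31'), m_31 = 0.
From the singleton clause (m_41'), m_41 = 0.
Case m_22 = 1:
From the singleton clause (m_12'), m_12 = 0.
From the singleton clause (m_32'), m_32 = 0.
From the singleton clause (m_33), m_33 = 1.
From the singleton clause (m_42'), m_42 = 0.
From the singleton clause (m_43), m_43 = 1.
Now (m_43') is unsatisfied and unit — conflict.
Backtrack on m_22: now try m_22 = 0.
From the singleton clause (m_23), m_23 = 1.
From the singleton clause (m_13'), m_13 = 0.
From the singleton clause (m_33'), m_33 = 0.
From the singleton clause (m_32), m_32 = 1.
From the singleton clause (m_12'), m_12 = 0.
From the singleton clause (m_42'), m_42 = 0.
From the singleton clause (m_43), m_43 = 1.
Now (m_43') is unsatisfied and unit — conflict.
Neither m_22 = 1 nor m_22 = 0 works.
Neither m_11 = 1 nor m_11 = 0 works.
No assignment satisfies every clause.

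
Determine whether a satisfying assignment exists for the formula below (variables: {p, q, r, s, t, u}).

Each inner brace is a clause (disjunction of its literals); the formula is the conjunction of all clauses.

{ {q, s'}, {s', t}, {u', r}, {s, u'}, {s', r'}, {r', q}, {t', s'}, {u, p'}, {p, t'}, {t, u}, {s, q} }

No, unsatisfiable

Case q = 1:
Case s = 0:
From the singleton clause (u'), u = 0.
From the singleton clause (p'), p = 0.
From the singleton clause (t'), t = 0.
But (t) is also a unit clause — contradiction.
That branch fails; take s = 1 instead.
From the singleton clause (t), t = 1.
But (t') is also a unit clause — contradiction.
Either choice for s ends in contradiction.
That branch fails; take q = 0 instead.
From the singleton clause (s'), s = 0.
But (s) is also a unit clause — contradiction.
Either choice for q ends in contradiction.
No assignment satisfies every clause.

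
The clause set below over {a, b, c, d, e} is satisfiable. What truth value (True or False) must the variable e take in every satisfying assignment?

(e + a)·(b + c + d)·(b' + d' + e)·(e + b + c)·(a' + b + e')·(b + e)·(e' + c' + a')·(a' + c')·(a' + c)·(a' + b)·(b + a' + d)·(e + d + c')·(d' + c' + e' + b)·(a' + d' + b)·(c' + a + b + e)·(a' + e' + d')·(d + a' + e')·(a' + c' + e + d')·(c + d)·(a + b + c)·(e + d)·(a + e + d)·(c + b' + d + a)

True

Suppose e = 0.
(a) alone gives a = 1.
(b) alone gives b = 1.
(d') alone gives d = 0.
But (d) is also a unit clause — contradiction.
So every satisfying assignment has e = True.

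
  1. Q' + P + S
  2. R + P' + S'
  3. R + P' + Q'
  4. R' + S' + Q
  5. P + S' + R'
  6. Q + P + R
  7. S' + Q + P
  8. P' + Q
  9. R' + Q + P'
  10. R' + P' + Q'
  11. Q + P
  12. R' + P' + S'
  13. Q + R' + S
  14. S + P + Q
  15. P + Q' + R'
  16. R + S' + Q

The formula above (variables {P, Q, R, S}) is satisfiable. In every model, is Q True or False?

Suppose Q = 0.
Unit clause (P') forces P = 0.
Now (P) is unsatisfied and unit — conflict.
So every satisfying assignment has Q = True.

True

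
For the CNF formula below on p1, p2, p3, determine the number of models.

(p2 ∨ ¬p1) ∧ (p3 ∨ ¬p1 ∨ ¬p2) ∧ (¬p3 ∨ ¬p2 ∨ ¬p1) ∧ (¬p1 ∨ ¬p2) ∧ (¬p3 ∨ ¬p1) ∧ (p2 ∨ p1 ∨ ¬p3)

There are 2^3 = 8 truth assignments over (p1, p2, p3).
Check each against the 6 clauses (columns in the order p1, p2, p3):
  F F F  ✓ satisfies all
  F F T  ✗ fails (p2 ∨ p1 ∨ ¬p3)
  F T F  ✓ satisfies all
  F T T  ✓ satisfies all
  T F F  ✗ fails (p2 ∨ ¬p1)
  T F T  ✗ fails (p2 ∨ ¬p1)
  T T F  ✗ fails (p3 ∨ ¬p1 ∨ ¬p2)
  T T T  ✗ fails (¬p3 ∨ ¬p2 ∨ ¬p1)
3 of the 8 rows are models.

3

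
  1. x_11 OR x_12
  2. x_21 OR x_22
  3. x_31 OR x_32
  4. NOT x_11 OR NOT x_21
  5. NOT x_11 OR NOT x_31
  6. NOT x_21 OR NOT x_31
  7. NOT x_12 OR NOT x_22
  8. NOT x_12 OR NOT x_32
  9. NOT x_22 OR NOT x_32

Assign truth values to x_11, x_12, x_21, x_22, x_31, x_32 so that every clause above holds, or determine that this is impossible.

UNSATISFIABLE

Branch on x_11: set x_11 = true.
Unit clause (NOT x_21) forces x_21 = false.
Unit clause (x_22) forces x_22 = true.
Unit clause (NOT x_31) forces x_31 = false.
Unit clause (x_32) forces x_32 = true.
That conflicts with the unit clause (NOT x_32).
So x_11 must be the other value — set x_11 = false.
Unit clause (x_12) forces x_12 = true.
Unit clause (NOT x_22) forces x_22 = false.
Unit clause (x_21) forces x_21 = true.
Unit clause (NOT x_31) forces x_31 = false.
Unit clause (x_32) forces x_32 = true.
That conflicts with the unit clause (NOT x_32).
Neither x_11 = true nor x_11 = false works.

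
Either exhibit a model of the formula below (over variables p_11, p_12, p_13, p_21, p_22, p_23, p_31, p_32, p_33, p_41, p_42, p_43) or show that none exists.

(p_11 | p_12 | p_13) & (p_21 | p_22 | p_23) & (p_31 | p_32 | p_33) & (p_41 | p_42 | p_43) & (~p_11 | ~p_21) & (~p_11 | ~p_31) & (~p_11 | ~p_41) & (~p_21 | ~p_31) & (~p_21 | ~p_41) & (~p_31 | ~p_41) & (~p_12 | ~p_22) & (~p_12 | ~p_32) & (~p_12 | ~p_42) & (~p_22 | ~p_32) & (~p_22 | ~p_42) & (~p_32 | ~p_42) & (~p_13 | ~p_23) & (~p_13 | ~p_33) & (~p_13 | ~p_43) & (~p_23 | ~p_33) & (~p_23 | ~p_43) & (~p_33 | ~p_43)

Case p_11 = 0:
Case p_12 = 1:
From the singleton clause (~p_22), p_22 = 0.
From the singleton clause (~p_32), p_32 = 0.
From the singleton clause (~p_42), p_42 = 0.
Case p_21 = 1:
From the singleton clause (~p_31), p_31 = 0.
From the singleton clause (p_33), p_33 = 1.
From the singleton clause (~p_41), p_41 = 0.
From the singleton clause (p_43), p_43 = 1.
But (~p_43) is also a unit clause — contradiction.
Undo p_21 and try p_21 = 0.
From the singleton clause (p_23), p_23 = 1.
From the singleton clause (~p_13), p_13 = 0.
From the singleton clause (~p_33), p_33 = 0.
From the singleton clause (p_31), p_31 = 1.
From the singleton clause (~p_41), p_41 = 0.
From the singleton clause (p_43), p_43 = 1.
But (~p_43) is also a unit clause — contradiction.
Either choice for p_21 ends in contradiction.
Undo p_12 and try p_12 = 0.
From the singleton clause (p_13), p_13 = 1.
From the singleton clause (~p_23), p_23 = 0.
From the singleton clause (~p_33), p_33 = 0.
From the singleton clause (~p_43), p_43 = 0.
Case p_21 = 1:
From the singleton clause (~p_31), p_31 = 0.
From the singleton clause (p_32), p_32 = 1.
From the singleton clause (~p_41), p_41 = 0.
From the singleton clause (p_42), p_42 = 1.
But (~p_42) is also a unit clause — contradiction.
Undo p_21 and try p_21 = 0.
From the singleton clause (p_22), p_22 = 1.
From the singleton clause (~p_32), p_32 = 0.
From the singleton clause (p_31), p_31 = 1.
From the singleton clause (~p_41), p_41 = 0.
From the singleton clause (p_42), p_42 = 1.
But (~p_42) is also a unit clause — contradiction.
Either choice for p_21 ends in contradiction.
Either choice for p_12 ends in contradiction.
Undo p_11 and try p_11 = 1.
From the singleton clause (~p_21), p_21 = 0.
From the singleton clause (~p_31), p_31 = 0.
From the singleton clause (~p_41), p_41 = 0.
Case p_22 = 1:
From the singleton clause (~p_12), p_12 = 0.
From the singleton clause (~p_32), p_32 = 0.
From the singleton clause (p_33), p_33 = 1.
From the singleton clause (~p_42), p_42 = 0.
From the singleton clause (p_43), p_43 = 1.
But (~p_43) is also a unit clause — contradiction.
Undo p_22 and try p_22 = 0.
From the singleton clause (p_23), p_23 = 1.
From the singleton clause (~p_13), p_13 = 0.
From the singleton clause (~p_33), p_33 = 0.
From the singleton clause (p_32), p_32 = 1.
From the singleton clause (~p_12), p_12 = 0.
From the singleton clause (~p_42), p_42 = 0.
From the singleton clause (p_43), p_43 = 1.
But (~p_43) is also a unit clause — contradiction.
Either choice for p_22 ends in contradiction.
Either choice for p_11 ends in contradiction.

UNSATISFIABLE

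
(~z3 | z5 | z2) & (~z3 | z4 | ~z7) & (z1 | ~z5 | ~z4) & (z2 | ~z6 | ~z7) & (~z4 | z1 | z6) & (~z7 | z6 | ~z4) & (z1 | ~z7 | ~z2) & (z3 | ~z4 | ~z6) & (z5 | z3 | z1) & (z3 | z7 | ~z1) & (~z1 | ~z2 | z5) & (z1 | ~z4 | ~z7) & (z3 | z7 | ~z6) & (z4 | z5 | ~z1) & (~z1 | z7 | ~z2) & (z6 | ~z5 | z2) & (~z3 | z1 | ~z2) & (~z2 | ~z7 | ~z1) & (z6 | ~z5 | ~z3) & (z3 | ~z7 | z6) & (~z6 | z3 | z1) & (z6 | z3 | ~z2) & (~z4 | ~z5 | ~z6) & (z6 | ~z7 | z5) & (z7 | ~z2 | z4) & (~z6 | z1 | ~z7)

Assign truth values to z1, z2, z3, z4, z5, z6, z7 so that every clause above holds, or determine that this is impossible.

Try z3 = 1.
Try z5 = 1.
(z6) alone gives z6 = 1.
(~z4) alone gives z4 = 0.
(~z7) alone gives z7 = 0.
(~z2) alone gives z2 = 0.
Every clause is now satisfied; z1 is unconstrained.

z1 ↦ 1; z2 ↦ 0; z3 ↦ 1; z4 ↦ 0; z5 ↦ 1; z6 ↦ 1; z7 ↦ 0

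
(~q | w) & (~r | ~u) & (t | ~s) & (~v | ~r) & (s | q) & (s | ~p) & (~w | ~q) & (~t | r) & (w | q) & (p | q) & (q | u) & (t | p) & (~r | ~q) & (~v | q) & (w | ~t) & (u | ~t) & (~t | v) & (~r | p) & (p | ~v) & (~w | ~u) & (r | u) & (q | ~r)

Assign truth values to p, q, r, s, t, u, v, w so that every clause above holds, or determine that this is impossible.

UNSATISFIABLE

Case q = 0:
(s) alone gives s = 1.
(t) alone gives t = 1.
(r) alone gives r = 1.
Now (~r) is unsatisfied and unit — conflict.
So q must be the other value — set q = 1.
(w) alone gives w = 1.
Now (~w) is unsatisfied and unit — conflict.
Neither q = 1 nor q = 0 works.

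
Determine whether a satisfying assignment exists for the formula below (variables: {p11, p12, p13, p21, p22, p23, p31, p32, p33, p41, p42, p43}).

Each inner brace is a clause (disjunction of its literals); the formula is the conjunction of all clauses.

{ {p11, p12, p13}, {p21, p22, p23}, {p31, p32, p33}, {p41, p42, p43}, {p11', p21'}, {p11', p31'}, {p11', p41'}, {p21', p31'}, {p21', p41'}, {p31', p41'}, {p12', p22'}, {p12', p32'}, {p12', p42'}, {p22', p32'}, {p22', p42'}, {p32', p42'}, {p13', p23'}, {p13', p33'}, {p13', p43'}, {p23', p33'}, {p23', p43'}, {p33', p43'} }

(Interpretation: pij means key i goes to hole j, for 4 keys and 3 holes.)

Unsatisfiable

Suppose p11 = 0.
Suppose p12 = 1.
(p22') alone gives p22 = 0.
(p32') alone gives p32 = 0.
(p42') alone gives p42 = 0.
Suppose p21 = 1.
(p31') alone gives p31 = 0.
(p33) alone gives p33 = 1.
(p41') alone gives p41 = 0.
(p43) alone gives p43 = 1.
Now (p43') is unsatisfied and unit — conflict.
So p21 must be the other value — set p21 = 0.
(p23) alone gives p23 = 1.
(p13') alone gives p13 = 0.
(p33') alone gives p33 = 0.
(p31) alone gives p31 = 1.
(p41') alone gives p41 = 0.
(p43) alone gives p43 = 1.
Now (p43') is unsatisfied and unit — conflict.
Either choice for p21 ends in contradiction.
So p12 must be the other value — set p12 = 0.
(p13) alone gives p13 = 1.
(p23') alone gives p23 = 0.
(p33') alone gives p33 = 0.
(p43') alone gives p43 = 0.
Suppose p21 = 1.
(p31') alone gives p31 = 0.
(p32) alone gives p32 = 1.
(p41') alone gives p41 = 0.
(p42) alone gives p42 = 1.
Now (p42') is unsatisfied and unit — conflict.
So p21 must be the other value — set p21 = 0.
(p22) alone gives p22 = 1.
(p32') alone gives p32 = 0.
(p31) alone gives p31 = 1.
(p41') alone gives p41 = 0.
(p42) alone gives p42 = 1.
Now (p42') is unsatisfied and unit — conflict.
Either choice for p21 ends in contradiction.
Either choice for p12 ends in contradiction.
So p11 must be the other value — set p11 = 1.
(p21') alone gives p21 = 0.
(p31') alone gives p31 = 0.
(p41') alone gives p41 = 0.
Suppose p22 = 1.
(p12') alone gives p12 = 0.
(p32') alone gives p32 = 0.
(p33) alone gives p33 = 1.
(p42') alone gives p42 = 0.
(p43) alone gives p43 = 1.
Now (p43') is unsatisfied and unit — conflict.
So p22 must be the other value — set p22 = 0.
(p23) alone gives p23 = 1.
(p13') alone gives p13 = 0.
(p33') alone gives p33 = 0.
(p32) alone gives p32 = 1.
(p12') alone gives p12 = 0.
(p42') alone gives p42 = 0.
(p43) alone gives p43 = 1.
Now (p43') is unsatisfied and unit — conflict.
Either choice for p22 ends in contradiction.
Either choice for p11 ends in contradiction.
No assignment satisfies every clause.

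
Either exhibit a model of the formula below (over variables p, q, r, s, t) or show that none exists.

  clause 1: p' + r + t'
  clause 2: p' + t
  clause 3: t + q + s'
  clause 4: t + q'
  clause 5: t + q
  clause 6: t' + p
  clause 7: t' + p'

Branch on p: set p = 0.
The clause (t') is unit, so t = 0.
The clause (q') is unit, so q = 0.
But (q) is also a unit clause — contradiction.
So p must be the other value — set p = 1.
The clause (t) is unit, so t = 1.
But (t') is also a unit clause — contradiction.
Either choice for p ends in contradiction.

UNSATISFIABLE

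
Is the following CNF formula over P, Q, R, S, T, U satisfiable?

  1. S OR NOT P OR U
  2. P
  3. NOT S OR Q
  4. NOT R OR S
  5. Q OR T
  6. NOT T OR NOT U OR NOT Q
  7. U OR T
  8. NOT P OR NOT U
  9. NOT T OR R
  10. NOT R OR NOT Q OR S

Satisfiable

Unit clause (P) forces P = true.
Unit clause (NOT U) forces U = false.
Unit clause (S) forces S = true.
Unit clause (Q) forces Q = true.
Unit clause (T) forces T = true.
Unit clause (R) forces R = true.
All clauses are satisfied.
A satisfying assignment: P ↦ true; Q ↦ true; R ↦ true; S ↦ true; T ↦ true; U ↦ false.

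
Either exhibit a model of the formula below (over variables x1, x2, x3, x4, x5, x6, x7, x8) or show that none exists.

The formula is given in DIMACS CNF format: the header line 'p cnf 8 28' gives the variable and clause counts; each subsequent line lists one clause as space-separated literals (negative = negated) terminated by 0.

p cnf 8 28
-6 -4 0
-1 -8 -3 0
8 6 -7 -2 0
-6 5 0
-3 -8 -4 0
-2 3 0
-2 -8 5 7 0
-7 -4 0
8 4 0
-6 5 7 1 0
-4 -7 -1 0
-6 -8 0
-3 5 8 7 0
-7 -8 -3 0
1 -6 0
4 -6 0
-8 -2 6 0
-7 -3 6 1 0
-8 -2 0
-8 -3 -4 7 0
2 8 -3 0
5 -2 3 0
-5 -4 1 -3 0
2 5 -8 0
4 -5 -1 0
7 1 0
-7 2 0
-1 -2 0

Case x6 = False:
Case x2 = False:
(¬x7) alone gives x7 = False.
(x1) alone gives x1 = True.
Case x8 = False:
(x4) alone gives x4 = True.
(¬x3) alone gives x3 = False.
Every clause is now satisfied; x5 is unconstrained.

x1=True, x2=False, x3=False, x4=True, x5=False, x6=False, x7=False, x8=False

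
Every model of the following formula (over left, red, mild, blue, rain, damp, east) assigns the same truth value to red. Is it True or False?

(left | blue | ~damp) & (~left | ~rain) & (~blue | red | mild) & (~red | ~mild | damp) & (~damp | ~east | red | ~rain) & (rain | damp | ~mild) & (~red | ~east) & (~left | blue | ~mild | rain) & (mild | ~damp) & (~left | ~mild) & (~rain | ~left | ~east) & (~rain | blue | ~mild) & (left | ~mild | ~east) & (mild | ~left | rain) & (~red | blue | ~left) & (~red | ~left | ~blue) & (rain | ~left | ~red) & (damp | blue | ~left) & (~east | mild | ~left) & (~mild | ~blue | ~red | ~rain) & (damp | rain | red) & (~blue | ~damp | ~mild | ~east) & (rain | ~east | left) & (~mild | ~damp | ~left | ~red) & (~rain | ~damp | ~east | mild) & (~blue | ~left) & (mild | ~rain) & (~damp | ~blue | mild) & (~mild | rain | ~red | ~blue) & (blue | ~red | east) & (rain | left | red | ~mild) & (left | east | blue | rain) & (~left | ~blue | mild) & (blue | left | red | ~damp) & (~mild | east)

Suppose red = 0.
Try left = 0.
Try blue = 1.
The clause (mild) is unit, so mild = 1.
The clause (~east) is unit, so east = 0.
But (east) is also a unit clause — contradiction.
Undo blue and try blue = 0.
The clause (~damp) is unit, so damp = 0.
The clause (rain) is unit, so rain = 1.
The clause (~mild) is unit, so mild = 0.
But (mild) is also a unit clause — contradiction.
Both values of blue lead to a conflict.
Undo left and try left = 1.
The clause (~rain) is unit, so rain = 0.
The clause (~mild) is unit, so mild = 0.
But (mild) is also a unit clause — contradiction.
Both values of left lead to a conflict.
So every satisfying assignment has red = True.

True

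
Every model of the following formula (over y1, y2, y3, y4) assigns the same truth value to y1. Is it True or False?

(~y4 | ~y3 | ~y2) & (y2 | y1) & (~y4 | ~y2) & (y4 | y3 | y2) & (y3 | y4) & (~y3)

True

Suppose y1 = 0.
Unit clause (y2) forces y2 = 1.
Unit clause (~y4) forces y4 = 0.
Unit clause (y3) forces y3 = 1.
Now (~y3) is unsatisfied and unit — conflict.
So every satisfying assignment has y1 = True.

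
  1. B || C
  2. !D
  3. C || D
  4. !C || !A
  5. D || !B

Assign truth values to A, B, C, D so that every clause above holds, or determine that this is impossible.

The clause (!D) is unit, so D = false.
The clause (C) is unit, so C = true.
The clause (!A) is unit, so A = false.
The clause (!B) is unit, so B = false.
Every clause now holds.

A ↦ false, B ↦ false, C ↦ true, D ↦ false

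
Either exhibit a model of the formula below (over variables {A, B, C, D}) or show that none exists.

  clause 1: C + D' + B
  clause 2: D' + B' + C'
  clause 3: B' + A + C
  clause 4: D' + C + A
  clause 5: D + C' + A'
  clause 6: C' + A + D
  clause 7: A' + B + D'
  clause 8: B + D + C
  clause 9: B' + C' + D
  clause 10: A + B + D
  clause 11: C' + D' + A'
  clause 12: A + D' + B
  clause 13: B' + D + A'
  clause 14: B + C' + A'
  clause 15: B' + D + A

Branch on C: set C = 0.
Branch on D: set D = 1.
(B) alone gives B = 1.
(A) alone gives A = 1.
All clauses are satisfied.

A ↦ 1,  B ↦ 1,  C ↦ 0,  D ↦ 1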